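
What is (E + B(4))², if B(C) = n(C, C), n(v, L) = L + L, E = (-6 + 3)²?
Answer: 289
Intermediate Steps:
E = 9 (E = (-3)² = 9)
n(v, L) = 2*L
B(C) = 2*C
(E + B(4))² = (9 + 2*4)² = (9 + 8)² = 17² = 289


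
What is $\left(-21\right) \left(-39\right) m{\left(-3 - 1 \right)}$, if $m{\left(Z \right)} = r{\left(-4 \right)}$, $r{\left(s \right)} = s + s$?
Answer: $-6552$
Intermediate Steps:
$r{\left(s \right)} = 2 s$
$m{\left(Z \right)} = -8$ ($m{\left(Z \right)} = 2 \left(-4\right) = -8$)
$\left(-21\right) \left(-39\right) m{\left(-3 - 1 \right)} = \left(-21\right) \left(-39\right) \left(-8\right) = 819 \left(-8\right) = -6552$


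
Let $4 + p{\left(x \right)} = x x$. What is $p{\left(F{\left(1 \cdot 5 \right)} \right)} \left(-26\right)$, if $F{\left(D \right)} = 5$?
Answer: $-546$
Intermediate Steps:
$p{\left(x \right)} = -4 + x^{2}$ ($p{\left(x \right)} = -4 + x x = -4 + x^{2}$)
$p{\left(F{\left(1 \cdot 5 \right)} \right)} \left(-26\right) = \left(-4 + 5^{2}\right) \left(-26\right) = \left(-4 + 25\right) \left(-26\right) = 21 \left(-26\right) = -546$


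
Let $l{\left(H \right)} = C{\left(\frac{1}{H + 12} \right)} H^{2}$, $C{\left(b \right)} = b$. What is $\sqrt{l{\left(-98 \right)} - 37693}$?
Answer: $\frac{i \sqrt{69900843}}{43} \approx 194.43 i$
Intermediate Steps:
$l{\left(H \right)} = \frac{H^{2}}{12 + H}$ ($l{\left(H \right)} = \frac{H^{2}}{H + 12} = \frac{H^{2}}{12 + H}$)
$\sqrt{l{\left(-98 \right)} - 37693} = \sqrt{\frac{\left(-98\right)^{2}}{12 - 98} - 37693} = \sqrt{\frac{9604}{-86} - 37693} = \sqrt{9604 \left(- \frac{1}{86}\right) - 37693} = \sqrt{- \frac{4802}{43} - 37693} = \sqrt{- \frac{1625601}{43}} = \frac{i \sqrt{69900843}}{43}$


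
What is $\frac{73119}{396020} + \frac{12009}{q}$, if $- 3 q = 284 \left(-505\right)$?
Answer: $\frac{309426744}{709964855} \approx 0.43583$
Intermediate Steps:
$q = \frac{143420}{3}$ ($q = - \frac{284 \left(-505\right)}{3} = \left(- \frac{1}{3}\right) \left(-143420\right) = \frac{143420}{3} \approx 47807.0$)
$\frac{73119}{396020} + \frac{12009}{q} = \frac{73119}{396020} + \frac{12009}{\frac{143420}{3}} = 73119 \cdot \frac{1}{396020} + 12009 \cdot \frac{3}{143420} = \frac{73119}{396020} + \frac{36027}{143420} = \frac{309426744}{709964855}$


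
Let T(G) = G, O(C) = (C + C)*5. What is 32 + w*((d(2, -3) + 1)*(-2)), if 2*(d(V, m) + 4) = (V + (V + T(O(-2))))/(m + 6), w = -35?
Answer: -1094/3 ≈ -364.67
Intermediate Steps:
O(C) = 10*C (O(C) = (2*C)*5 = 10*C)
d(V, m) = -4 + (-20 + 2*V)/(2*(6 + m)) (d(V, m) = -4 + ((V + (V + 10*(-2)))/(m + 6))/2 = -4 + ((V + (V - 20))/(6 + m))/2 = -4 + ((V + (-20 + V))/(6 + m))/2 = -4 + ((-20 + 2*V)/(6 + m))/2 = -4 + (-20 + 2*V)/(2*(6 + m)))
32 + w*((d(2, -3) + 1)*(-2)) = 32 - 35*((-34 + 2 - 4*(-3))/(6 - 3) + 1)*(-2) = 32 - 35*((-34 + 2 + 12)/3 + 1)*(-2) = 32 - 35*((⅓)*(-20) + 1)*(-2) = 32 - 35*(-20/3 + 1)*(-2) = 32 - (-595)*(-2)/3 = 32 - 35*34/3 = 32 - 1190/3 = -1094/3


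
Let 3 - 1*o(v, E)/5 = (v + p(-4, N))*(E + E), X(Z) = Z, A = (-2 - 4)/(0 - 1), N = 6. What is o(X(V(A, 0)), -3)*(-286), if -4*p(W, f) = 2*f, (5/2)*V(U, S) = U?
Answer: 858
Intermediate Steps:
A = 6 (A = -6/(-1) = -6*(-1) = 6)
V(U, S) = 2*U/5
p(W, f) = -f/2
o(v, E) = 15 - 10*E*(-3 + v) (o(v, E) = 15 - 5*(v - ½*6)*(E + E) = 15 - 5*(v - 3)*2*E = 15 - 5*(-3 + v)*2*E = 15 - 10*E*(-3 + v))
o(X(V(A, 0)), -3)*(-286) = (15 + 30*(-3) - 10*(-3)*(⅖)*6)*(-286) = (15 - 90 - 10*(-3)*12/5)*(-286) = (15 - 90 + 72)*(-286) = -3*(-286) = 858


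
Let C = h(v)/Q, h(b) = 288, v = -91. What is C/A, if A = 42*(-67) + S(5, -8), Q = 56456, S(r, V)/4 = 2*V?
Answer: -18/10155023 ≈ -1.7725e-6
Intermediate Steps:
S(r, V) = 8*V (S(r, V) = 4*(2*V) = 8*V)
C = 36/7057 (C = 288/56456 = 288*(1/56456) = 36/7057 ≈ 0.0051013)
A = -2878 (A = 42*(-67) + 8*(-8) = -2814 - 64 = -2878)
C/A = (36/7057)/(-2878) = (36/7057)*(-1/2878) = -18/10155023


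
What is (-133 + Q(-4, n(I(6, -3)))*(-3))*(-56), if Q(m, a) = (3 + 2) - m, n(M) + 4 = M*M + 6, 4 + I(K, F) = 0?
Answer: 8960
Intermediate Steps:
I(K, F) = -4 (I(K, F) = -4 + 0 = -4)
n(M) = 2 + M**2 (n(M) = -4 + (M*M + 6) = -4 + (M**2 + 6) = -4 + (6 + M**2) = 2 + M**2)
Q(m, a) = 5 - m
(-133 + Q(-4, n(I(6, -3)))*(-3))*(-56) = (-133 + (5 - 1*(-4))*(-3))*(-56) = (-133 + (5 + 4)*(-3))*(-56) = (-133 + 9*(-3))*(-56) = (-133 - 27)*(-56) = -160*(-56) = 8960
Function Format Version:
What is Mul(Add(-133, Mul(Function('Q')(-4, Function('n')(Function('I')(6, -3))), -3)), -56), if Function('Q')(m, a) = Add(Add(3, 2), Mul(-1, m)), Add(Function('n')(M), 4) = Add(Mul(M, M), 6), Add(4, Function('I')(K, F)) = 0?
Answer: 8960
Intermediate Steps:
Function('I')(K, F) = -4 (Function('I')(K, F) = Add(-4, 0) = -4)
Function('n')(M) = Add(2, Pow(M, 2)) (Function('n')(M) = Add(-4, Add(Mul(M, M), 6)) = Add(-4, Add(Pow(M, 2), 6)) = Add(-4, Add(6, Pow(M, 2))) = Add(2, Pow(M, 2)))
Function('Q')(m, a) = Add(5, Mul(-1, m))
Mul(Add(-133, Mul(Function('Q')(-4, Function('n')(Function('I')(6, -3))), -3)), -56) = Mul(Add(-133, Mul(Add(5, Mul(-1, -4)), -3)), -56) = Mul(Add(-133, Mul(Add(5, 4), -3)), -56) = Mul(Add(-133, Mul(9, -3)), -56) = Mul(Add(-133, -27), -56) = Mul(-160, -56) = 8960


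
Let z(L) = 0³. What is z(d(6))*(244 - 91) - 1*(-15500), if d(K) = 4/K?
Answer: 15500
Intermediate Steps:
z(L) = 0
z(d(6))*(244 - 91) - 1*(-15500) = 0*(244 - 91) - 1*(-15500) = 0*153 + 15500 = 0 + 15500 = 15500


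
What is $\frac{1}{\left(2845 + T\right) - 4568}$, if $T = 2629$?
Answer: $\frac{1}{906} \approx 0.0011038$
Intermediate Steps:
$\frac{1}{\left(2845 + T\right) - 4568} = \frac{1}{\left(2845 + 2629\right) - 4568} = \frac{1}{5474 - 4568} = \frac{1}{906}$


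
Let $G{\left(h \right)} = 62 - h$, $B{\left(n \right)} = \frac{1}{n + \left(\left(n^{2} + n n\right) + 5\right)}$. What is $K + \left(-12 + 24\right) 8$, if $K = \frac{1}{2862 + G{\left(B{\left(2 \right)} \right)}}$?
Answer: $\frac{4210479}{43859} \approx 96.0$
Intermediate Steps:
$B{\left(n \right)} = \frac{1}{5 + n + 2 n^{2}}$ ($B{\left(n \right)} = \frac{1}{n + \left(\left(n^{2} + n^{2}\right) + 5\right)} = \frac{1}{n + \left(2 n^{2} + 5\right)} = \frac{1}{n + \left(5 + 2 n^{2}\right)} = \frac{1}{5 + n + 2 n^{2}}$)
$K = \frac{15}{43859}$ ($K = \frac{1}{2862 + \left(62 - \frac{1}{5 + 2 + 2 \cdot 2^{2}}\right)} = \frac{1}{2862 + \left(62 - \frac{1}{5 + 2 + 2 \cdot 4}\right)} = \frac{1}{2862 + \left(62 - \frac{1}{5 + 2 + 8}\right)} = \frac{1}{2862 + \left(62 - \frac{1}{15}\right)} = \frac{1}{2862 + \frac{929}{15}} = \frac{1}{\frac{43859}{15}} = \frac{15}{43859} \approx 0.000342$)
$K + \left(-12 + 24\right) 8 = \frac{15}{43859} + \left(-12 + 24\right) 8 = \frac{15}{43859} + 12 \cdot 8 = \frac{15}{43859} + 96 = \frac{4210479}{43859}$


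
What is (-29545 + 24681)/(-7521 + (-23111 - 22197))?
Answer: 4864/52829 ≈ 0.092071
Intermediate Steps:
(-29545 + 24681)/(-7521 + (-23111 - 22197)) = -4864/(-7521 - 45308) = -4864/(-52829) = -4864*(-1/52829) = 4864/52829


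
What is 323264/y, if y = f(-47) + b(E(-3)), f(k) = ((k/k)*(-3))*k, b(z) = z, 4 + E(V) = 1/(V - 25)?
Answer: 9051392/3835 ≈ 2360.2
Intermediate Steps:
E(V) = -4 + 1/(-25 + V) (E(V) = -4 + 1/(V - 25) = -4 + 1/(-25 + V))
f(k) = -3*k (f(k) = (1*(-3))*k = -3*k)
y = 3835/28 (y = -3*(-47) + (101 - 4*(-3))/(-25 - 3) = 141 + (101 + 12)/(-28) = 141 - 1/28*113 = 141 - 113/28 = 3835/28 ≈ 136.96)
323264/y = 323264/(3835/28) = 323264*(28/3835) = 9051392/3835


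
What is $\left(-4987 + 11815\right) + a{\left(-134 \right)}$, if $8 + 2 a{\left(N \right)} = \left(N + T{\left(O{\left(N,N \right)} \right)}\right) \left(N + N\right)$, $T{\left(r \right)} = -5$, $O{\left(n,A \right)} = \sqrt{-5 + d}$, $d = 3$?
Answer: $25450$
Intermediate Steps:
$O{\left(n,A \right)} = i \sqrt{2}$ ($O{\left(n,A \right)} = \sqrt{-5 + 3} = \sqrt{-2} = i \sqrt{2}$)
$a{\left(N \right)} = -4 + N \left(-5 + N\right)$ ($a{\left(N \right)} = -4 + \frac{\left(N - 5\right) \left(N + N\right)}{2} = -4 + \frac{\left(-5 + N\right) 2 N}{2} = -4 + \frac{2 N \left(-5 + N\right)}{2} = -4 + N \left(-5 + N\right)$)
$\left(-4987 + 11815\right) + a{\left(-134 \right)} = \left(-4987 + 11815\right) - \left(-666 - 17956\right) = 6828 + \left(-4 + 17956 + 670\right) = 6828 + 18622 = 25450$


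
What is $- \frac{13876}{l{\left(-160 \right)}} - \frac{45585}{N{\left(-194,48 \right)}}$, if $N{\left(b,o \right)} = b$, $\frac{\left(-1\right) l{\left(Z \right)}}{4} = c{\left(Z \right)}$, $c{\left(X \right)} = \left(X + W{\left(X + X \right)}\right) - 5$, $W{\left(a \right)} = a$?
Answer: $\frac{220987}{970} \approx 227.82$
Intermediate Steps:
$c{\left(X \right)} = -5 + 3 X$ ($c{\left(X \right)} = \left(X + \left(X + X\right)\right) - 5 = \left(X + 2 X\right) - 5 = 3 X - 5 = -5 + 3 X$)
$l{\left(Z \right)} = 20 - 12 Z$ ($l{\left(Z \right)} = - 4 \left(-5 + 3 Z\right) = 20 - 12 Z$)
$- \frac{13876}{l{\left(-160 \right)}} - \frac{45585}{N{\left(-194,48 \right)}} = - \frac{13876}{20 - -1920} - \frac{45585}{-194} = - \frac{13876}{20 + 1920} - - \frac{45585}{194} = - \frac{13876}{1940} + \frac{45585}{194} = \left(-13876\right) \frac{1}{1940} + \frac{45585}{194} = - \frac{3469}{485} + \frac{45585}{194} = \frac{220987}{970}$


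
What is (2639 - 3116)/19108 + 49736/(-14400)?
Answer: -29913259/8598600 ≈ -3.4789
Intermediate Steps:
(2639 - 3116)/19108 + 49736/(-14400) = -477*1/19108 + 49736*(-1/14400) = -477/19108 - 6217/1800 = -29913259/8598600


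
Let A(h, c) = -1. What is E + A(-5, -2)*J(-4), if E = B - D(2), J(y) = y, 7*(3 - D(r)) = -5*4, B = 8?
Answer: 43/7 ≈ 6.1429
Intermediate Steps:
D(r) = 41/7 (D(r) = 3 - (-5)*4/7 = 3 - ⅐*(-20) = 3 + 20/7 = 41/7)
E = 15/7 (E = 8 - 1*41/7 = 8 - 41/7 = 15/7 ≈ 2.1429)
E + A(-5, -2)*J(-4) = 15/7 - 1*(-4) = 15/7 + 4 = 43/7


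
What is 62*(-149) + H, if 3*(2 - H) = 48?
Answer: -9252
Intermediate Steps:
H = -14 (H = 2 - 1/3*48 = 2 - 16 = -14)
62*(-149) + H = 62*(-149) - 14 = -9238 - 14 = -9252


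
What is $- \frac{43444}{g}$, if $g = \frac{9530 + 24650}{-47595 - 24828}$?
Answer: $\frac{786586203}{8545} \approx 92052.0$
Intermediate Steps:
$g = - \frac{34180}{72423}$ ($g = \frac{34180}{-72423} = 34180 \left(- \frac{1}{72423}\right) = - \frac{34180}{72423} \approx -0.47195$)
$- \frac{43444}{g} = - \frac{43444}{- \frac{34180}{72423}} = \left(-43444\right) \left(- \frac{72423}{34180}\right) = \frac{786586203}{8545}$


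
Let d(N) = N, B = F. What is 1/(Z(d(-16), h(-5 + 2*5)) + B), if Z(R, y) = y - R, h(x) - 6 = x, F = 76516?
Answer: 1/76543 ≈ 1.3065e-5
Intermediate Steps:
B = 76516
h(x) = 6 + x
1/(Z(d(-16), h(-5 + 2*5)) + B) = 1/(((6 + (-5 + 2*5)) - 1*(-16)) + 76516) = 1/(((6 + (-5 + 10)) + 16) + 76516) = 1/(((6 + 5) + 16) + 76516) = 1/((11 + 16) + 76516) = 1/(27 + 76516) = 1/76543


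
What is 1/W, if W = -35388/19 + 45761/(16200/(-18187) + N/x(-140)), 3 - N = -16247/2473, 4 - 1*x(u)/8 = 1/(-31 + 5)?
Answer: -106693701563/8410807649991966 ≈ -1.2685e-5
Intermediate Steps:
x(u) = 420/13 (x(u) = 32 - 8/(-31 + 5) = 32 - 8/(-26) = 32 - 8*(-1/26) = 32 + 4/13 = 420/13)
N = 23666/2473 (N = 3 - (-16247)/2473 = 3 - 1*(-16247/2473) = 3 + 16247/2473 = 23666/2473 ≈ 9.5697)
W = -8410807649991966/106693701563 (W = -35388/19 + 45761/(16200/(-18187) + 23666/(2473*(420/13))) = -35388*1/19 + 45761/(16200*(-1/18187) + (23666/2473)*(13/420)) = -35388/19 + 45761/(-16200/18187 + 153829/519330) = -35388/19 + 45761/(-5615457977/9445054710) = -35388/19 + 45761*(-9445054710/5615457977) = -35388/19 - 432215148584310/5615457977 = -8410807649991966/106693701563 ≈ -78831.)
1/W = 1/(-8410807649991966/106693701563) = -106693701563/8410807649991966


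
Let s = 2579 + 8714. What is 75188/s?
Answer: 75188/11293 ≈ 6.6579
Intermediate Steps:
s = 11293
75188/s = 75188/11293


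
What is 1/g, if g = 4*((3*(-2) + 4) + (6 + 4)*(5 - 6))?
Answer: -1/48 ≈ -0.020833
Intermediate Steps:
g = -48 (g = 4*((-6 + 4) + 10*(-1)) = 4*(-2 - 10) = 4*(-12) = -48)
1/g = 1/(-48) = -1/48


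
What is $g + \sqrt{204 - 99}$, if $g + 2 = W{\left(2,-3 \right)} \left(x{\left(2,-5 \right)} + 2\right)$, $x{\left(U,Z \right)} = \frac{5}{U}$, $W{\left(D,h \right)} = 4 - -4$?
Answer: $34 + \sqrt{105} \approx 44.247$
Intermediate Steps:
$W{\left(D,h \right)} = 8$ ($W{\left(D,h \right)} = 4 + 4 = 8$)
$g = 34$ ($g = -2 + 8 \left(\frac{5}{2} + 2\right) = -2 + 8 \cdot \frac{9}{2} = -2 + 36 = 34$)
$g + \sqrt{204 - 99} = 34 + \sqrt{204 - 99} = 34 + \sqrt{105}$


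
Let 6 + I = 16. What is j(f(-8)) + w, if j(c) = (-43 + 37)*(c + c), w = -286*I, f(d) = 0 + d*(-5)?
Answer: -3340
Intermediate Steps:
I = 10 (I = -6 + 16 = 10)
f(d) = -5*d (f(d) = 0 - 5*d = -5*d)
w = -2860 (w = -286*10 = -2860)
j(c) = -12*c
j(f(-8)) + w = -(-60)*(-8) - 2860 = -12*40 - 2860 = -480 - 2860 = -3340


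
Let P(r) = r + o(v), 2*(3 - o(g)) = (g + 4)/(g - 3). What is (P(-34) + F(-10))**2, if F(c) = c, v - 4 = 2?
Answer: 16384/9 ≈ 1820.4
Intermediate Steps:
v = 6 (v = 4 + 2 = 6)
o(g) = 3 - (4 + g)/(2*(-3 + g)) (o(g) = 3 - (g + 4)/(2*(g - 3)) = 3 - (4 + g)/(2*(-3 + g)))
P(r) = 4/3 + r (P(r) = r + (-22 + 5*6)/(2*(-3 + 6)) = r + (1/2)*(-22 + 30)/3 = r + (1/2)*(1/3)*8 = r + 4/3 = 4/3 + r)
(P(-34) + F(-10))**2 = ((4/3 - 34) - 10)**2 = (-98/3 - 10)**2 = (-128/3)**2 = 16384/9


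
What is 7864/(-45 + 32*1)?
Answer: -7864/13 ≈ -604.92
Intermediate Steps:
7864/(-45 + 32*1) = 7864/(-45 + 32) = 7864/(-13) = 7864*(-1/13) = -7864/13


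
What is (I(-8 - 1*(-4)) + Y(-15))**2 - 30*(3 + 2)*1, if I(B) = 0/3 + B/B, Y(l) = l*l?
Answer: 50926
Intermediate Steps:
Y(l) = l**2
I(B) = 1 (I(B) = 0*(1/3) + 1 = 0 + 1 = 1)
(I(-8 - 1*(-4)) + Y(-15))**2 - 30*(3 + 2)*1 = (1 + (-15)**2)**2 - 30*(3 + 2)*1 = (1 + 225)**2 - 30*5*1 = 226**2 - 15*10*1 = 51076 - 150*1 = 51076 - 150 = 50926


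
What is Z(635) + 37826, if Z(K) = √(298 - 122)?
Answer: 37826 + 4*√11 ≈ 37839.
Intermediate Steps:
Z(K) = 4*√11 (Z(K) = √176 = 4*√11)
Z(635) + 37826 = 4*√11 + 37826 = 37826 + 4*√11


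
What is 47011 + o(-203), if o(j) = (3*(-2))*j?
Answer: 48229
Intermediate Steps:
o(j) = -6*j
47011 + o(-203) = 47011 - 6*(-203) = 47011 + 1218 = 48229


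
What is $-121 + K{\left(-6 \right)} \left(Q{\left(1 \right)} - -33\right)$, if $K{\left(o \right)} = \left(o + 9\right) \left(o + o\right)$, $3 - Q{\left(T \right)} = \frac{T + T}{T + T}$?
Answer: $-1381$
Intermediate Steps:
$Q{\left(T \right)} = 2$ ($Q{\left(T \right)} = 3 - \frac{T + T}{T + T} = 3 - \frac{2 T}{2 T} = 3 - 2 T \frac{1}{2 T} = 3 - 1 = 2$)
$K{\left(o \right)} = 2 o \left(9 + o\right)$ ($K{\left(o \right)} = \left(9 + o\right) 2 o = 2 o \left(9 + o\right)$)
$-121 + K{\left(-6 \right)} \left(Q{\left(1 \right)} - -33\right) = -121 + 2 \left(-6\right) \left(9 - 6\right) \left(2 - -33\right) = -121 + 2 \left(-6\right) 3 \left(2 + 33\right) = -121 - 1260 = -1381$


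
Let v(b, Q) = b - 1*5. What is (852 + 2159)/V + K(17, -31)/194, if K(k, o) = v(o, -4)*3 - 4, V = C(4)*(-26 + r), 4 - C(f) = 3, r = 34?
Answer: 291619/776 ≈ 375.80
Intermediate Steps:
C(f) = 1 (C(f) = 4 - 1*3 = 4 - 3 = 1)
v(b, Q) = -5 + b (v(b, Q) = b - 5 = -5 + b)
V = 8 (V = 1*(-26 + 34) = 1*8 = 8)
K(k, o) = -19 + 3*o (K(k, o) = (-5 + o)*3 - 4 = (-15 + 3*o) - 4 = -19 + 3*o)
(852 + 2159)/V + K(17, -31)/194 = (852 + 2159)/8 + (-19 + 3*(-31))/194 = 3011*(⅛) + (-19 - 93)*(1/194) = 3011/8 - 112*1/194 = 3011/8 - 56/97 = 291619/776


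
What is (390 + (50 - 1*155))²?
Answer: 81225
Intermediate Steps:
(390 + (50 - 1*155))² = (390 + (50 - 155))² = (390 - 105)² = 285² = 81225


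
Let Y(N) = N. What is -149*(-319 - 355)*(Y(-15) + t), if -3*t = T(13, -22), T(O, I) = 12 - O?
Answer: -4418744/3 ≈ -1.4729e+6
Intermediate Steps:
t = 1/3 (t = -(12 - 1*13)/3 = -(12 - 13)/3 = -1/3*(-1) = 1/3 ≈ 0.33333)
-149*(-319 - 355)*(Y(-15) + t) = -149*(-319 - 355)*(-15 + 1/3) = -(-100426)*(-44)/3 = -149*29656/3 = -4418744/3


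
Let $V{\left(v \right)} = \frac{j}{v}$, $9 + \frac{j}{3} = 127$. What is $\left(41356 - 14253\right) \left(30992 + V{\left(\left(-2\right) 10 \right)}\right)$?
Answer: $\frac{8394964529}{10} \approx 8.395 \cdot 10^{8}$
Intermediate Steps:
$j = 354$ ($j = -27 + 3 \cdot 127 = -27 + 381 = 354$)
$V{\left(v \right)} = \frac{354}{v}$
$\left(41356 - 14253\right) \left(30992 + V{\left(\left(-2\right) 10 \right)}\right) = \left(41356 - 14253\right) \left(30992 + \frac{354}{\left(-2\right) 10}\right) = 27103 \left(30992 + \frac{354}{-20}\right) = 27103 \left(30992 + 354 \left(- \frac{1}{20}\right)\right) = 27103 \left(30992 - \frac{177}{10}\right) = 27103 \cdot \frac{309743}{10} = \frac{8394964529}{10}$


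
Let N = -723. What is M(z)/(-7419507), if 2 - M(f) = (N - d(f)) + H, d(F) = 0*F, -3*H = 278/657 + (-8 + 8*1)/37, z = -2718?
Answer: -1429253/14623848297 ≈ -9.7734e-5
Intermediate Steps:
H = -278/1971 (H = -(278/657 + (-8 + 8*1)/37)/3 = -(278*(1/657) + (-8 + 8)*(1/37))/3 = -(278/657 + 0*(1/37))/3 = -(278/657 + 0)/3 = -1/3*278/657 = -278/1971 ≈ -0.14105)
d(F) = 0
M(f) = 1429253/1971 (M(f) = 2 - ((-723 - 1*0) - 278/1971) = 2 - ((-723 + 0) - 278/1971) = 2 - (-723 - 278/1971) = 2 - 1*(-1425311/1971) = 2 + 1425311/1971 = 1429253/1971)
M(z)/(-7419507) = (1429253/1971)/(-7419507) = (1429253/1971)*(-1/7419507) = -1429253/14623848297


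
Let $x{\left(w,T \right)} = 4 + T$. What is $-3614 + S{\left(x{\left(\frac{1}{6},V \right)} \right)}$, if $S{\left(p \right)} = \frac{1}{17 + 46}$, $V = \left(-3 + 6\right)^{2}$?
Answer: $- \frac{227681}{63} \approx -3614.0$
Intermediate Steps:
$V = 9$ ($V = 3^{2} = 9$)
$S{\left(p \right)} = \frac{1}{63}$
$-3614 + S{\left(x{\left(\frac{1}{6},V \right)} \right)} = -3614 + \frac{1}{63} = - \frac{227681}{63}$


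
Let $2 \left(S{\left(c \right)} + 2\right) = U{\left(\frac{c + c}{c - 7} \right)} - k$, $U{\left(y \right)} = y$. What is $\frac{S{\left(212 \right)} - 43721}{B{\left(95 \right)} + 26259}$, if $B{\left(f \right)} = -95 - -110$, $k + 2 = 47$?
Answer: $- \frac{17935231}{10772340} \approx -1.6649$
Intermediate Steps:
$k = 45$ ($k = -2 + 47 = 45$)
$B{\left(f \right)} = 15$ ($B{\left(f \right)} = -95 + 110 = 15$)
$S{\left(c \right)} = - \frac{49}{2} + \frac{c}{-7 + c}$ ($S{\left(c \right)} = -2 + \frac{\frac{c + c}{c - 7} - 45}{2} = -2 + \frac{\frac{2 c}{-7 + c} - 45}{2} = -2 + \frac{-45 + \frac{2 c}{-7 + c}}{2} = -2 + \left(- \frac{45}{2} + \frac{c}{-7 + c}\right) = - \frac{49}{2} + \frac{c}{-7 + c}$)
$\frac{S{\left(212 \right)} - 43721}{B{\left(95 \right)} + 26259} = \frac{\frac{343 - 9964}{2 \left(-7 + 212\right)} - 43721}{15 + 26259} = \frac{\frac{343 - 9964}{2 \cdot 205} - 43721}{26274} = \left(\frac{1}{2} \cdot \frac{1}{205} \left(-9621\right) - 43721\right) \frac{1}{26274} = \left(- \frac{9621}{410} - 43721\right) \frac{1}{26274} = \left(- \frac{17935231}{410}\right) \frac{1}{26274} = - \frac{17935231}{10772340}$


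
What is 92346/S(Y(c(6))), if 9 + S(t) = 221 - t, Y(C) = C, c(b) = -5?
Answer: 92346/217 ≈ 425.56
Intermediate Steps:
S(t) = 212 - t (S(t) = -9 + (221 - t) = 212 - t)
92346/S(Y(c(6))) = 92346/(212 - 1*(-5)) = 92346/(212 + 5) = 92346/217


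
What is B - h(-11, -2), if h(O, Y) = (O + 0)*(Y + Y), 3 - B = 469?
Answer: -510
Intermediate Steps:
B = -466 (B = 3 - 1*469 = 3 - 469 = -466)
h(O, Y) = 2*O*Y (h(O, Y) = O*(2*Y) = 2*O*Y)
B - h(-11, -2) = -466 - 2*(-11)*(-2) = -466 - 1*44 = -466 - 44 = -510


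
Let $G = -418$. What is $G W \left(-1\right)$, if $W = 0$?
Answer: $0$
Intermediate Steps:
$G W \left(-1\right) = \left(-418\right) 0 \left(-1\right) = 0 \left(-1\right) = 0$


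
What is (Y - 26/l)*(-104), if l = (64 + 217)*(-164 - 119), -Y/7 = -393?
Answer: -22751851096/79523 ≈ -2.8610e+5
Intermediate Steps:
Y = 2751 (Y = -7*(-393) = 2751)
l = -79523 (l = 281*(-283) = -79523)
(Y - 26/l)*(-104) = (2751 - 26/(-79523))*(-104) = (2751 - 26*(-1/79523))*(-104) = (2751 + 26/79523)*(-104) = (218767799/79523)*(-104) = -22751851096/79523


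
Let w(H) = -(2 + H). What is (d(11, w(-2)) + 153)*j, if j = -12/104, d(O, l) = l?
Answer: -459/26 ≈ -17.654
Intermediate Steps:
w(H) = -2 - H
j = -3/26 (j = -12*1/104 = -3/26 ≈ -0.11538)
(d(11, w(-2)) + 153)*j = ((-2 - 1*(-2)) + 153)*(-3/26) = ((-2 + 2) + 153)*(-3/26) = (0 + 153)*(-3/26) = 153*(-3/26) = -459/26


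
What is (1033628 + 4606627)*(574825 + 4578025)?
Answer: 29063387976750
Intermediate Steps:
(1033628 + 4606627)*(574825 + 4578025) = 5640255*5152850 = 29063387976750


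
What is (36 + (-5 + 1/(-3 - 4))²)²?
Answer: 9363600/2401 ≈ 3899.9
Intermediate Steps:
(36 + (-5 + 1/(-3 - 4))²)² = (36 + (-5 + 1/(-7))²)² = (36 + (-5 - ⅐)²)² = (36 + (-36/7)²)² = (36 + 1296/49)² = (3060/49)² = 9363600/2401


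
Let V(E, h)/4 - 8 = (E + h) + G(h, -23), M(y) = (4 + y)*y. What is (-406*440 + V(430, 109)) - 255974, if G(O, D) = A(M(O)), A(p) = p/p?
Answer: -432422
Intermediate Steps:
M(y) = y*(4 + y)
A(p) = 1
G(O, D) = 1
V(E, h) = 36 + 4*E + 4*h (V(E, h) = 32 + 4*((E + h) + 1) = 32 + 4*(1 + E + h) = 32 + (4 + 4*E + 4*h) = 36 + 4*E + 4*h)
(-406*440 + V(430, 109)) - 255974 = (-406*440 + (36 + 4*430 + 4*109)) - 255974 = (-178640 + (36 + 1720 + 436)) - 255974 = (-178640 + 2192) - 255974 = -176448 - 255974 = -432422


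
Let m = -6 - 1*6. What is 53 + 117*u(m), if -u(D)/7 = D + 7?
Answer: 4148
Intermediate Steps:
m = -12 (m = -6 - 6 = -12)
u(D) = -49 - 7*D (u(D) = -7*(D + 7) = -7*(7 + D) = -49 - 7*D)
53 + 117*u(m) = 53 + 117*(-49 - 7*(-12)) = 53 + 117*(-49 + 84) = 53 + 117*35 = 53 + 4095 = 4148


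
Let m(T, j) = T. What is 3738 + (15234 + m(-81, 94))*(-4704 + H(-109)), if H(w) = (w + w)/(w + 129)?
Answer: -714411417/10 ≈ -7.1441e+7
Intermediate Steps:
H(w) = 2*w/(129 + w) (H(w) = (2*w)/(129 + w) = 2*w/(129 + w))
3738 + (15234 + m(-81, 94))*(-4704 + H(-109)) = 3738 + (15234 - 81)*(-4704 + 2*(-109)/(129 - 109)) = 3738 + 15153*(-4704 + 2*(-109)/20) = 3738 + 15153*(-4704 + 2*(-109)*(1/20)) = 3738 + 15153*(-4704 - 109/10) = 3738 + 15153*(-47149/10) = 3738 - 714448797/10 = -714411417/10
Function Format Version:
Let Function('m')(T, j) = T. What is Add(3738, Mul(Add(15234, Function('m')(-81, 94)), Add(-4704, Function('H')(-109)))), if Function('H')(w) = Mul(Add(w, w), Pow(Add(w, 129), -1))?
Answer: Rational(-714411417, 10) ≈ -7.1441e+7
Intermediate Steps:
Function('H')(w) = Mul(2, w, Pow(Add(129, w), -1)) (Function('H')(w) = Mul(Mul(2, w), Pow(Add(129, w), -1)) = Mul(2, w, Pow(Add(129, w), -1)))
Add(3738, Mul(Add(15234, Function('m')(-81, 94)), Add(-4704, Function('H')(-109)))) = Add(3738, Mul(Add(15234, -81), Add(-4704, Mul(2, -109, Pow(Add(129, -109), -1))))) = Add(3738, Mul(15153, Add(-4704, Mul(2, -109, Pow(20, -1))))) = Add(3738, Mul(15153, Add(-4704, Mul(2, -109, Rational(1, 20))))) = Add(3738, Mul(15153, Add(-4704, Rational(-109, 10)))) = Add(3738, Mul(15153, Rational(-47149, 10))) = Add(3738, Rational(-714448797, 10)) = Rational(-714411417, 10)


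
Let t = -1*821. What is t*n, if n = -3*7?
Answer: 17241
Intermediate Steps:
t = -821
n = -21
t*n = -821*(-21) = 17241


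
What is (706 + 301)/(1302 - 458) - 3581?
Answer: -3021357/844 ≈ -3579.8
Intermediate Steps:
(706 + 301)/(1302 - 458) - 3581 = 1007/844 - 3581 = -3021357/844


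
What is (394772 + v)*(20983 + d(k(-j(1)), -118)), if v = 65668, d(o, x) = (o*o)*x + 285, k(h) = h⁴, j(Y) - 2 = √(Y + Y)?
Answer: -491799647520 - 354678773760*√2 ≈ -9.9339e+11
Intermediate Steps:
j(Y) = 2 + √2*√Y (j(Y) = 2 + √(Y + Y) = 2 + √(2*Y) = 2 + √2*√Y)
d(o, x) = 285 + x*o² (d(o, x) = o²*x + 285 = x*o² + 285 = 285 + x*o²)
(394772 + v)*(20983 + d(k(-j(1)), -118)) = (394772 + 65668)*(20983 + (285 - 118*(2 + √2*√1)⁸)) = 460440*(20983 + (285 - 118*(2 + √2*1)⁸)) = 460440*(20983 + (285 - 118*(2 + √2)⁸)) = 460440*(20983 + (285 - 118*(-2 - √2)⁸)) = 460440*(21268 - 118*(-2 - √2)⁸) = 9792637920 - 54331920*(-2 - √2)⁸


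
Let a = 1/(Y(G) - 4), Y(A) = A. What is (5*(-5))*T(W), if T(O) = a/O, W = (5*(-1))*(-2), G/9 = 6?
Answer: -1/20 ≈ -0.050000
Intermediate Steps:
G = 54 (G = 9*6 = 54)
a = 1/50 (a = 1/(54 - 4) = 1/50 ≈ 0.020000)
W = 10 (W = -5*(-2) = 10)
T(O) = 1/(50*O)
(5*(-5))*T(W) = (5*(-5))*((1/50)/10) = -1/(2*10) = -25*1/500 = -1/20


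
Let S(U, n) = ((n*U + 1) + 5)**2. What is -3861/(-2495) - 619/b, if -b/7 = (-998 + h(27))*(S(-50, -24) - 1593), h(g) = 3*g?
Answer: 36006909232432/23267869046415 ≈ 1.5475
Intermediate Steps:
S(U, n) = (6 + U*n)**2 (S(U, n) = ((U*n + 1) + 5)**2 = ((1 + U*n) + 5)**2 = (6 + U*n)**2)
b = 9325799217 (b = -7*(-998 + 3*27)*((6 - 50*(-24))**2 - 1593) = -7*(-998 + 81)*((6 + 1200)**2 - 1593) = -(-6419)*(1206**2 - 1593) = -(-6419)*(1454436 - 1593) = -(-6419)*1452843 = -7*(-1332257031) = 9325799217)
-3861/(-2495) - 619/b = -3861/(-2495) - 619/9325799217 = -3861*(-1/2495) - 619*1/9325799217 = 3861/2495 - 619/9325799217 = 36006909232432/23267869046415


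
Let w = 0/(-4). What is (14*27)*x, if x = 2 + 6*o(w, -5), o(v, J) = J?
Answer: -10584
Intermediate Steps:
w = 0 (w = 0*(-1/4) = 0)
x = -28 (x = 2 + 6*(-5) = 2 - 30 = -28)
(14*27)*x = (14*27)*(-28) = 378*(-28) = -10584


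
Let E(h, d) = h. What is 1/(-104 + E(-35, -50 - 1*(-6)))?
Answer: -1/139 ≈ -0.0071942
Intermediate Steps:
1/(-104 + E(-35, -50 - 1*(-6))) = 1/(-104 - 35) = 1/(-139) = -1/139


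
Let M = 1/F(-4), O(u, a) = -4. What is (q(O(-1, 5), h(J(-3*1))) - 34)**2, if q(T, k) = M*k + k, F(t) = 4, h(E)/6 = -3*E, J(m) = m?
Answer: 4489/4 ≈ 1122.3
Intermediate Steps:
h(E) = -18*E (h(E) = 6*(-3*E) = -18*E)
M = 1/4 ≈ 0.25000
q(T, k) = 5*k/4 (q(T, k) = k/4 + k = 5*k/4)
(q(O(-1, 5), h(J(-3*1))) - 34)**2 = (5*(-(-54))/4 - 34)**2 = (5*(-18*(-3))/4 - 34)**2 = ((5/4)*54 - 34)**2 = (135/2 - 34)**2 = (67/2)**2 = 4489/4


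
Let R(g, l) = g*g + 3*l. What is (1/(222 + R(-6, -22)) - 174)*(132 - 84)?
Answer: -33407/4 ≈ -8351.8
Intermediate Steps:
R(g, l) = g**2 + 3*l
(1/(222 + R(-6, -22)) - 174)*(132 - 84) = (1/(222 + ((-6)**2 + 3*(-22))) - 174)*(132 - 84) = (1/(222 + (36 - 66)) - 174)*48 = (1/(222 - 30) - 174)*48 = (1/192 - 174)*48 = -33407/192*48 = -33407/4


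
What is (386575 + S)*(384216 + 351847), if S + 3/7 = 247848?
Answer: 3268824868354/7 ≈ 4.6697e+11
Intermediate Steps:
S = 1734933/7 (S = -3/7 + 247848 = 1734933/7 ≈ 2.4785e+5)
(386575 + S)*(384216 + 351847) = (386575 + 1734933/7)*(384216 + 351847) = (4440958/7)*736063 = 3268824868354/7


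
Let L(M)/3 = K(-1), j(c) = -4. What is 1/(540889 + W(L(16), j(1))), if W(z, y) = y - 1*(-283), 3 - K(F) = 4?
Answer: 1/541168 ≈ 1.8479e-6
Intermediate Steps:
K(F) = -1 (K(F) = 3 - 1*4 = 3 - 4 = -1)
L(M) = -3 (L(M) = 3*(-1) = -3)
W(z, y) = 283 + y (W(z, y) = y + 283 = 283 + y)
1/(540889 + W(L(16), j(1))) = 1/(540889 + (283 - 4)) = 1/(540889 + 279) = 1/541168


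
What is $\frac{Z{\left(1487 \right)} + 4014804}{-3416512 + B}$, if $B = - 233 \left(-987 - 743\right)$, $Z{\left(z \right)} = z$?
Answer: $- \frac{4016291}{3013422} \approx -1.3328$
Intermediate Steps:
$B = 403090$ ($B = \left(-233\right) \left(-1730\right) = 403090$)
$\frac{Z{\left(1487 \right)} + 4014804}{-3416512 + B} = \frac{1487 + 4014804}{-3416512 + 403090} = \frac{4016291}{-3013422} = 4016291 \left(- \frac{1}{3013422}\right) = - \frac{4016291}{3013422}$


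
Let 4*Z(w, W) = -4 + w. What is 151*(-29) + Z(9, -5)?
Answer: -17511/4 ≈ -4377.8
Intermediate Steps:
Z(w, W) = -1 + w/4 (Z(w, W) = (-4 + w)/4 = -1 + w/4)
151*(-29) + Z(9, -5) = 151*(-29) + (-1 + (¼)*9) = -4379 + (-1 + 9/4) = -4379 + 5/4 = -17511/4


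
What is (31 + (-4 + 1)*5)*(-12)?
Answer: -192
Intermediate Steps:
(31 + (-4 + 1)*5)*(-12) = (31 - 3*5)*(-12) = (31 - 15)*(-12) = 16*(-12) = -192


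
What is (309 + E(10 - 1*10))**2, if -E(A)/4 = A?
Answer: 95481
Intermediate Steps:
E(A) = -4*A
(309 + E(10 - 1*10))**2 = (309 - 4*(10 - 1*10))**2 = (309 - 4*(10 - 10))**2 = (309 - 4*0)**2 = (309 + 0)**2 = 309**2 = 95481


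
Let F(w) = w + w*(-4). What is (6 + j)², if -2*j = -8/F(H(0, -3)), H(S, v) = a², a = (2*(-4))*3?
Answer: 6713281/186624 ≈ 35.972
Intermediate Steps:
a = -24 (a = -8*3 = -24)
H(S, v) = 576 (H(S, v) = (-24)² = 576)
F(w) = -3*w (F(w) = w - 4*w = -3*w)
j = -1/432 (j = -(-4)/((-3*576)) = -(-4)/(-1728) = -(-4)*(-1)/1728 = -½*1/216 = -1/432 ≈ -0.0023148)
(6 + j)² = (6 - 1/432)² = (2591/432)² = 6713281/186624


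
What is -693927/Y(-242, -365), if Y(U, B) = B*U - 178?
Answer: -231309/29384 ≈ -7.8719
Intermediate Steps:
Y(U, B) = -178 + B*U
-693927/Y(-242, -365) = -693927/(-178 - 365*(-242)) = -693927/(-178 + 88330) = -693927/88152 = -693927*1/88152 = -231309/29384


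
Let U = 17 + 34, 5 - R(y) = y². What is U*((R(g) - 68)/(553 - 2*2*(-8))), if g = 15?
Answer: -1632/65 ≈ -25.108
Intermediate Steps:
R(y) = 5 - y²
U = 51
U*((R(g) - 68)/(553 - 2*2*(-8))) = 51*(((5 - 1*15²) - 68)/(553 - 2*2*(-8))) = 51*(((5 - 1*225) - 68)/(553 - 4*(-8))) = 51*(((5 - 225) - 68)/(553 + 32)) = 51*((-220 - 68)/585) = 51*(-288*1/585) = 51*(-32/65) = -1632/65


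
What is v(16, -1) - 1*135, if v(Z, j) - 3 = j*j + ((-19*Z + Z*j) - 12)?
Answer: -463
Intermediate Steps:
v(Z, j) = -9 + j**2 - 19*Z + Z*j (v(Z, j) = 3 + (j*j + ((-19*Z + Z*j) - 12)) = 3 + (j**2 + (-12 - 19*Z + Z*j)) = 3 + (-12 + j**2 - 19*Z + Z*j) = -9 + j**2 - 19*Z + Z*j)
v(16, -1) - 1*135 = (-9 + (-1)**2 - 19*16 + 16*(-1)) - 1*135 = (-9 + 1 - 304 - 16) - 135 = -328 - 135 = -463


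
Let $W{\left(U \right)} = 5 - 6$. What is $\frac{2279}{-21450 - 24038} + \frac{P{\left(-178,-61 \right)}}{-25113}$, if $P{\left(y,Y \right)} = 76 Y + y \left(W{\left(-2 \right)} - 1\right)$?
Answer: $\frac{137456113}{1142340144} \approx 0.12033$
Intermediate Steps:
$W{\left(U \right)} = -1$ ($W{\left(U \right)} = 5 - 6 = -1$)
$P{\left(y,Y \right)} = - 2 y + 76 Y$ ($P{\left(y,Y \right)} = 76 Y + y \left(-1 - 1\right) = 76 Y + y \left(-2\right) = 76 Y - 2 y = - 2 y + 76 Y$)
$\frac{2279}{-21450 - 24038} + \frac{P{\left(-178,-61 \right)}}{-25113} = \frac{2279}{-21450 - 24038} + \frac{\left(-2\right) \left(-178\right) + 76 \left(-61\right)}{-25113} = \frac{2279}{-45488} + \left(356 - 4636\right) \left(- \frac{1}{25113}\right) = 2279 \left(- \frac{1}{45488}\right) - - \frac{4280}{25113} = - \frac{2279}{45488} + \frac{4280}{25113} = \frac{137456113}{1142340144}$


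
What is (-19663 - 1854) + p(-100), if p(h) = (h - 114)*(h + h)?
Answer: 21283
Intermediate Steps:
p(h) = 2*h*(-114 + h) (p(h) = (-114 + h)*(2*h) = 2*h*(-114 + h))
(-19663 - 1854) + p(-100) = (-19663 - 1854) + 2*(-100)*(-114 - 100) = -21517 + 2*(-100)*(-214) = -21517 + 42800 = 21283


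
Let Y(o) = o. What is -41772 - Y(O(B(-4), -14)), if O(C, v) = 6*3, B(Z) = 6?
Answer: -41790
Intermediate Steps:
O(C, v) = 18
-41772 - Y(O(B(-4), -14)) = -41772 - 1*18 = -41772 - 18 = -41790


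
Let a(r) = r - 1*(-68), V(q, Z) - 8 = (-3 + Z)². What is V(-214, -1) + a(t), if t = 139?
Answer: 231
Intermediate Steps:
V(q, Z) = 8 + (-3 + Z)²
a(r) = 68 + r (a(r) = r + 68 = 68 + r)
V(-214, -1) + a(t) = (8 + (-3 - 1)²) + (68 + 139) = (8 + (-4)²) + 207 = (8 + 16) + 207 = 24 + 207 = 231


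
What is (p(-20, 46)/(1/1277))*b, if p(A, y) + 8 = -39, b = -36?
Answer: 2160684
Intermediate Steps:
p(A, y) = -47 (p(A, y) = -8 - 39 = -47)
(p(-20, 46)/(1/1277))*b = -47/(1/1277)*(-36) = -47/1/1277*(-36) = -47*1277*(-36) = -60019*(-36) = 2160684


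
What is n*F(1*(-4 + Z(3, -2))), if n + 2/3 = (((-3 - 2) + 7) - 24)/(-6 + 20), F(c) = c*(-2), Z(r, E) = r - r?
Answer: -376/21 ≈ -17.905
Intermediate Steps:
Z(r, E) = 0
F(c) = -2*c
n = -47/21 (n = -⅔ + (((-3 - 2) + 7) - 24)/(-6 + 20) = -⅔ + ((-5 + 7) - 24)/14 = -⅔ + (2 - 24)*(1/14) = -⅔ - 22*1/14 = -⅔ - 11/7 = -47/21 ≈ -2.2381)
n*F(1*(-4 + Z(3, -2))) = -(-94)*1*(-4 + 0)/21 = -(-94)*1*(-4)/21 = -(-94)*(-4)/21 = -47/21*8 = -376/21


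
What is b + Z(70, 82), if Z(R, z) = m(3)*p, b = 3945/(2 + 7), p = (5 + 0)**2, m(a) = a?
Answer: 1540/3 ≈ 513.33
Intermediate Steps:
p = 25 (p = 5**2 = 25)
b = 1315/3 (b = 3945/9 = 3945*(1/9) = 1315/3 ≈ 438.33)
Z(R, z) = 75 (Z(R, z) = 3*25 = 75)
b + Z(70, 82) = 1315/3 + 75 = 1540/3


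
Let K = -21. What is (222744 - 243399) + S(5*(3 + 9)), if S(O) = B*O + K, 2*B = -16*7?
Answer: -24036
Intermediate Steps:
B = -56 (B = (-16*7)/2 = (½)*(-112) = -56)
S(O) = -21 - 56*O (S(O) = -56*O - 21 = -21 - 56*O)
(222744 - 243399) + S(5*(3 + 9)) = (222744 - 243399) + (-21 - 280*(3 + 9)) = -20655 + (-21 - 280*12) = -20655 + (-21 - 56*60) = -20655 + (-21 - 3360) = -20655 - 3381 = -24036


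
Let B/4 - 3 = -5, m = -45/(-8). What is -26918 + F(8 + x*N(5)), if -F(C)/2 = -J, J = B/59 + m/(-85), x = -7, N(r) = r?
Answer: -107996635/4012 ≈ -26918.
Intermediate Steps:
m = 45/8 (m = -45*(-1/8) = 45/8 ≈ 5.6250)
B = -8 (B = 12 + 4*(-5) = 12 - 20 = -8)
J = -1619/8024 (J = -8/59 + (45/8)/(-85) = -8*1/59 + (45/8)*(-1/85) = -8/59 - 9/136 = -1619/8024 ≈ -0.20177)
F(C) = -1619/4012 (F(C) = -(-2)*(-1619)/8024 = -2*1619/8024 = -1619/4012)
-26918 + F(8 + x*N(5)) = -26918 - 1619/4012 = -107996635/4012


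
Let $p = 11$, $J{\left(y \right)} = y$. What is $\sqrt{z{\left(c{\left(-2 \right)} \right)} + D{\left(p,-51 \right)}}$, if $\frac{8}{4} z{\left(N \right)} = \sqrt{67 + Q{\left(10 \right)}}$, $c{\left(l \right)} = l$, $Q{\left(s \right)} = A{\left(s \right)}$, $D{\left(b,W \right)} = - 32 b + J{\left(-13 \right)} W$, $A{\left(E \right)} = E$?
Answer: $\frac{\sqrt{1244 + 2 \sqrt{77}}}{2} \approx 17.759$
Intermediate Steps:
$D{\left(b,W \right)} = - 32 b - 13 W$
$Q{\left(s \right)} = s$
$z{\left(N \right)} = \frac{\sqrt{77}}{2}$ ($z{\left(N \right)} = \frac{\sqrt{67 + 10}}{2} = \frac{\sqrt{77}}{2}$)
$\sqrt{z{\left(c{\left(-2 \right)} \right)} + D{\left(p,-51 \right)}} = \sqrt{\frac{\sqrt{77}}{2} - -311} = \sqrt{\frac{\sqrt{77}}{2} + \left(-352 + 663\right)} = \sqrt{\frac{\sqrt{77}}{2} + 311} = \sqrt{311 + \frac{\sqrt{77}}{2}}$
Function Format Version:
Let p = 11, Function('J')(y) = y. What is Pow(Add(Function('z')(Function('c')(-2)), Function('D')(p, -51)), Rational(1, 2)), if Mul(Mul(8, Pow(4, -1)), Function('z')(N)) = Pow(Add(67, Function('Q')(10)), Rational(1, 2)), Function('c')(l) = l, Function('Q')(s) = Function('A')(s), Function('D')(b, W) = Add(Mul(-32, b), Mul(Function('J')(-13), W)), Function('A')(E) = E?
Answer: Mul(Rational(1, 2), Pow(Add(1244, Mul(2, Pow(77, Rational(1, 2)))), Rational(1, 2))) ≈ 17.759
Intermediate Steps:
Function('D')(b, W) = Add(Mul(-32, b), Mul(-13, W))
Function('Q')(s) = s
Function('z')(N) = Mul(Rational(1, 2), Pow(77, Rational(1, 2))) (Function('z')(N) = Mul(Rational(1, 2), Pow(Add(67, 10), Rational(1, 2))) = Mul(Rational(1, 2), Pow(77, Rational(1, 2))))
Pow(Add(Function('z')(Function('c')(-2)), Function('D')(p, -51)), Rational(1, 2)) = Pow(Add(Mul(Rational(1, 2), Pow(77, Rational(1, 2))), Add(Mul(-32, 11), Mul(-13, -51))), Rational(1, 2)) = Pow(Add(Mul(Rational(1, 2), Pow(77, Rational(1, 2))), Add(-352, 663)), Rational(1, 2)) = Pow(Add(Mul(Rational(1, 2), Pow(77, Rational(1, 2))), 311), Rational(1, 2)) = Pow(Add(311, Mul(Rational(1, 2), Pow(77, Rational(1, 2)))), Rational(1, 2))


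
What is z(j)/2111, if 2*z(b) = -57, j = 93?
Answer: -57/4222 ≈ -0.013501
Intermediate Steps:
z(b) = -57/2 (z(b) = (½)*(-57) = -57/2)
z(j)/2111 = -57/2/2111 = -57/2*1/2111 = -57/4222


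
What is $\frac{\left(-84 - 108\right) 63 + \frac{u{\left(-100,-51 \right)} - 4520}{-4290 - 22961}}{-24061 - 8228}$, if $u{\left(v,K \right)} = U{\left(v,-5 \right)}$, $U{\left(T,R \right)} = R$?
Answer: $\frac{329623571}{879907539} \approx 0.37461$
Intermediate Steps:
$u{\left(v,K \right)} = -5$
$\frac{\left(-84 - 108\right) 63 + \frac{u{\left(-100,-51 \right)} - 4520}{-4290 - 22961}}{-24061 - 8228} = \frac{\left(-84 - 108\right) 63 + \frac{-5 - 4520}{-4290 - 22961}}{-24061 - 8228} = \frac{\left(-192\right) 63 - \frac{4525}{-27251}}{-24061 - 8228} = \frac{-12096 - - \frac{4525}{27251}}{-24061 - 8228} = \frac{-12096 + \frac{4525}{27251}}{-32289} = \left(- \frac{329623571}{27251}\right) \left(- \frac{1}{32289}\right) = \frac{329623571}{879907539}$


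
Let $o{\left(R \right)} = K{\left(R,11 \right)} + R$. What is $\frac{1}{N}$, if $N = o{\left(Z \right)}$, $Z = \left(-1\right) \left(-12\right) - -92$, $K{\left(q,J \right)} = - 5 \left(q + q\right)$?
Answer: $- \frac{1}{936} \approx -0.0010684$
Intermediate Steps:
$K{\left(q,J \right)} = - 10 q$ ($K{\left(q,J \right)} = - 5 \cdot 2 q = - 10 q$)
$Z = 104$ ($Z = 12 + 92 = 104$)
$o{\left(R \right)} = - 9 R$ ($o{\left(R \right)} = - 10 R + R = - 9 R$)
$N = -936$ ($N = \left(-9\right) 104 = -936$)
$\frac{1}{N} = \frac{1}{-936} = - \frac{1}{936}$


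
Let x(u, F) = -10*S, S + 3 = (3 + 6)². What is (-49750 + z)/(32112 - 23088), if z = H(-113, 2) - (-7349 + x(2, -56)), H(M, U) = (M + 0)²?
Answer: -7213/2256 ≈ -3.1973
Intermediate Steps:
S = 78 (S = -3 + (3 + 6)² = -3 + 9² = -3 + 81 = 78)
x(u, F) = -780 (x(u, F) = -10*78 = -780)
H(M, U) = M²
z = 20898 (z = (-113)² - (-7349 - 780) = 12769 - 1*(-8129) = 12769 + 8129 = 20898)
(-49750 + z)/(32112 - 23088) = (-49750 + 20898)/(32112 - 23088) = -28852/9024 = -28852*1/9024 = -7213/2256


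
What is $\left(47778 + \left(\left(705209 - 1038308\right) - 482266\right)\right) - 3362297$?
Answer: $-4129884$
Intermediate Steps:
$\left(47778 + \left(\left(705209 - 1038308\right) - 482266\right)\right) - 3362297 = \left(47778 - 815365\right) - 3362297 = -767587 - 3362297 = -4129884$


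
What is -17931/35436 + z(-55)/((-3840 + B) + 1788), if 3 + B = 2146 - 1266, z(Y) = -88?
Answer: -5983519/13879100 ≈ -0.43112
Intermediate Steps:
B = 877 (B = -3 + (2146 - 1266) = -3 + 880 = 877)
-17931/35436 + z(-55)/((-3840 + B) + 1788) = -17931/35436 - 88/((-3840 + 877) + 1788) = -17931*1/35436 - 88/(-2963 + 1788) = -5977/11812 - 88/(-1175) = -5977/11812 - 88*(-1/1175) = -5977/11812 + 88/1175 = -5983519/13879100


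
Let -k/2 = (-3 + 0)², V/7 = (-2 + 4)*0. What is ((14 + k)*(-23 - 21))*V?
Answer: 0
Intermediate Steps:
V = 0 (V = 7*((-2 + 4)*0) = 7*(2*0) = 7*0 = 0)
k = -18 (k = -2*(-3 + 0)² = -2*(-3)² = -2*9 = -18)
((14 + k)*(-23 - 21))*V = ((14 - 18)*(-23 - 21))*0 = -4*(-44)*0 = 176*0 = 0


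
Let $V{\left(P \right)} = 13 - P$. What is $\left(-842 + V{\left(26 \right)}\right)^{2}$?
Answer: $731025$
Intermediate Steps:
$\left(-842 + V{\left(26 \right)}\right)^{2} = \left(-842 + \left(13 - 26\right)\right)^{2} = \left(-842 - 13\right)^{2} = \left(-855\right)^{2} = 731025$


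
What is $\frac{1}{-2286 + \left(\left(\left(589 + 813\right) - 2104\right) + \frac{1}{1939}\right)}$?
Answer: $- \frac{1939}{5793731} \approx -0.00033467$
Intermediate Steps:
$\frac{1}{-2286 + \left(\left(\left(589 + 813\right) - 2104\right) + \frac{1}{1939}\right)} = \frac{1}{-2286 + \left(\left(1402 - 2104\right) + \frac{1}{1939}\right)} = \frac{1}{-2286 + \left(-702 + \frac{1}{1939}\right)} = \frac{1}{-2286 - \frac{1361177}{1939}} = \frac{1}{- \frac{5793731}{1939}} = - \frac{1939}{5793731}$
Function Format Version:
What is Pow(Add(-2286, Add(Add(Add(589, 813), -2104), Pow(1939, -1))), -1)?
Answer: Rational(-1939, 5793731) ≈ -0.00033467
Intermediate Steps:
Pow(Add(-2286, Add(Add(Add(589, 813), -2104), Pow(1939, -1))), -1) = Pow(Add(-2286, Add(Add(1402, -2104), Rational(1, 1939))), -1) = Pow(Add(-2286, Add(-702, Rational(1, 1939))), -1) = Pow(Add(-2286, Rational(-1361177, 1939)), -1) = Pow(Rational(-5793731, 1939), -1) = Rational(-1939, 5793731)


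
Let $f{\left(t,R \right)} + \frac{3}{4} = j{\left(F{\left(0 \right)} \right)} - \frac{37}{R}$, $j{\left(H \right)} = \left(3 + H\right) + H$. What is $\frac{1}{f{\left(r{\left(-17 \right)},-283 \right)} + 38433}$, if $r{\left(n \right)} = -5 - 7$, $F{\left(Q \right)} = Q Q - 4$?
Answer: $\frac{1132}{43499795} \approx 2.6023 \cdot 10^{-5}$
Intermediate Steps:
$F{\left(Q \right)} = -4 + Q^{2}$ ($F{\left(Q \right)} = Q^{2} - 4 = -4 + Q^{2}$)
$r{\left(n \right)} = -12$
$j{\left(H \right)} = 3 + 2 H$
$f{\left(t,R \right)} = - \frac{23}{4} - \frac{37}{R}$ ($f{\left(t,R \right)} = - \frac{3}{4} - \left(-3 - 2 \left(-4 + 0^{2}\right) + \frac{37}{R}\right) = - \frac{3}{4} - \left(-3 - 2 \left(-4 + 0\right) + \frac{37}{R}\right) = - \frac{3}{4} + \left(\left(3 + 2 \left(-4\right)\right) - \frac{37}{R}\right) = - \frac{3}{4} + \left(\left(3 - 8\right) - \frac{37}{R}\right) = - \frac{3}{4} - \left(5 + \frac{37}{R}\right) = - \frac{23}{4} - \frac{37}{R}$)
$\frac{1}{f{\left(r{\left(-17 \right)},-283 \right)} + 38433} = \frac{1}{\left(- \frac{23}{4} - \frac{37}{-283}\right) + 38433} = \frac{1}{\left(- \frac{23}{4} - - \frac{37}{283}\right) + 38433} = \frac{1}{\left(- \frac{23}{4} + \frac{37}{283}\right) + 38433} = \frac{1}{- \frac{6361}{1132} + 38433} = \frac{1}{\frac{43499795}{1132}} = \frac{1132}{43499795}$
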